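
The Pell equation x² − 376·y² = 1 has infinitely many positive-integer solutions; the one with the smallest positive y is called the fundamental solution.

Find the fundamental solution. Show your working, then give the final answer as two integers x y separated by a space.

d=376: √d = [19; 2,1,1,3,1,…,1,2,38] (ℓ=16, even), read p_15/q_15
k=0  a_k=19  p_k/q_k = 19/1
…
k=2  a_k=1  p_k/q_k = 58/3
k=3  a_k=1  p_k/q_k = 97/5
k=4  a_k=3  p_k/q_k = 349/18
k=5  a_k=1  p_k/q_k = 446/23
k=6  a_k=2  p_k/q_k = 1241/64
k=7  a_k=2  p_k/q_k = 2928/151
k=8  a_k=4  p_k/q_k = 12953/668
k=9  a_k=2  p_k/q_k = 28834/1487
k=10  a_k=2  p_k/q_k = 70621/3642
k=11  a_k=1  p_k/q_k = 99455/5129
k=12  a_k=3  p_k/q_k = 368986/19029
k=13  a_k=1  p_k/q_k = 468441/24158
k=14  a_k=1  p_k/q_k = 837427/43187
k=15  a_k=2  p_k/q_k = 2143295/110532
→ (2143295, 110532).  Check: 2143295²=4593713457025, 376·110532²=4593713457024, difference 1.

2143295 110532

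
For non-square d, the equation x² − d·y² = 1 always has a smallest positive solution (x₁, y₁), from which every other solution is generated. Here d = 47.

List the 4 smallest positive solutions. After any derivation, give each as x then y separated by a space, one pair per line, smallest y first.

√47 → a₀=6, period (1,5,1,12); ℓ=4 even so k=3
step 0: (6, 1)  from 6·(1,0) + (0,1)
…
step 2: (41, 6)  from 5·(7,1) + (6,1)
step 3: (48, 7)  from 1·(41,6) + (7,1)
fundamental: x₁=48, y₁=7  (since 2304 − 47·49 = 1)
(48+7√47)^2 = 4607 + 672√47
(48+7√47)^3 = 442224 + 64505√47
(48+7√47)^4 = 42448897 + 6191808√47

48 7
4607 672
442224 64505
42448897 6191808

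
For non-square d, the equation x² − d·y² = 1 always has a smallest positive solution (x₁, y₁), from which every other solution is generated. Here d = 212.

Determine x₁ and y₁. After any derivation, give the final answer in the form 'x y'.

66249 4550

√212 → a₀=14, period (1,1,3,1,1,…,1,1,28); ℓ=14 even so k=13
k=0  a_k=14  p_k/q_k = 14/1
k=1  a_k=1  p_k/q_k = 15/1
k=2  a_k=1  p_k/q_k = 29/2
…
k=7  a_k=6  p_k/q_k = 2417/166
k=8  a_k=1  p_k/q_k = 2781/191
k=9  a_k=1  p_k/q_k = 5198/357
…
k=11  a_k=3  p_k/q_k = 29135/2001
k=12  a_k=1  p_k/q_k = 37114/2549
k=13  a_k=1  p_k/q_k = 66249/4550
(x₁, y₁) = (66249, 4550);  66249² − 212·4550² = 1 ✓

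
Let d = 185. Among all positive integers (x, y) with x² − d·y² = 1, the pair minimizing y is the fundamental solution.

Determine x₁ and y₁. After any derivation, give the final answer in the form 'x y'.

d=185: √d = [13; 1,1,1,1,26] (ℓ=5, odd), read p_9/q_9
i=0: a=13 ⇒ p=13, q=1
…
i=2: a=1 ⇒ p=27, q=2
…
i=4: a=1 ⇒ p=68, q=5
…
i=6: a=1 ⇒ p=1877, q=138
…
i=8: a=1 ⇒ p=5563, q=409
i=9: a=1 ⇒ p=9249, q=680
→ (9249, 680).  Check: 9249²=85544001, 185·680²=85544000, difference 1.

9249 680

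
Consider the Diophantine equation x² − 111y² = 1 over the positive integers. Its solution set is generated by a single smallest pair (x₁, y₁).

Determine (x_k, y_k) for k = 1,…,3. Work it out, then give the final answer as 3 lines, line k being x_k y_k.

√111 = [10; 1,1,6,1,1,20, …], period ℓ=6 (even) → k=5
k=0  a_k=10  p_k/q_k = 10/1
k=1  a_k=1  p_k/q_k = 11/1
k=2  a_k=1  p_k/q_k = 21/2
k=3  a_k=6  p_k/q_k = 137/13
k=4  a_k=1  p_k/q_k = 158/15
k=5  a_k=1  p_k/q_k = 295/28
(x₁, y₁) = (295, 28);  295² − 111·28² = 1 ✓
k=2:  x_2 = 295·295+111·28·28 = 174049,  y_2 = 295·28+28·295 = 16520
k=3:  x_3 = 295·174049+111·28·16520 = 102688615,  y_3 = 295·16520+28·174049 = 9746772

295 28
174049 16520
102688615 9746772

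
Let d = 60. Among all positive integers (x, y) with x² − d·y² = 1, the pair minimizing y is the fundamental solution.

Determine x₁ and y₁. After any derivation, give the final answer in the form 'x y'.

31 4

√60 = [7; 1,2,1,14, …], period ℓ=4 (even) → k=3
k=0  a_k=7  p_k/q_k = 7/1
…
k=2  a_k=2  p_k/q_k = 23/3
k=3  a_k=1  p_k/q_k = 31/4
fundamental: x₁=31, y₁=4  (since 961 − 60·16 = 1)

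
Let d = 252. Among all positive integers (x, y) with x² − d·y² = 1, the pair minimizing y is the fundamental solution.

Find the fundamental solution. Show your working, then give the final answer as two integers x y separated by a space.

127 8

√252 = [15; 1,6,1,30, …], period ℓ=4 (even) → k=3
k=0  a_k=15  p_k/q_k = 15/1
…
k=2  a_k=6  p_k/q_k = 111/7
k=3  a_k=1  p_k/q_k = 127/8
(x₁, y₁) = (127, 8);  127² − 252·8² = 1 ✓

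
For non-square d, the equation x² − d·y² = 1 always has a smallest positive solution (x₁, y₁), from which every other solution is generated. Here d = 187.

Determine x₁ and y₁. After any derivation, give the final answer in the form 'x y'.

1682 123

√187 → a₀=13, period (1,2,13,2,1,26); ℓ=6 even so k=5
k=0  a_k=13  p_k/q_k = 13/1
k=1  a_k=1  p_k/q_k = 14/1
k=2  a_k=2  p_k/q_k = 41/3
…
k=4  a_k=2  p_k/q_k = 1135/83
k=5  a_k=1  p_k/q_k = 1682/123
(x₁, y₁) = (1682, 123);  1682² − 187·123² = 1 ✓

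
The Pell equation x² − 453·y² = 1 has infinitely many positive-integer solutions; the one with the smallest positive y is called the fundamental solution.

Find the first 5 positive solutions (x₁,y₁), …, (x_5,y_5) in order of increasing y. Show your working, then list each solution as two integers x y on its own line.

1653751 77700
5469784740001 256992905400
18091323967121133751 850004548596233100
59837090203895614338960001 2811391744490881177810800
197911295523547060893371760093751 9298683817686228472822980388500

[21; 3,1,1,10,14,10,1,1,3,42] for √453; ℓ=10 ⇒ convergent index 9
k=0  a_k=21  p_k/q_k = 21/1
k=1  a_k=3  p_k/q_k = 64/3
…
k=3  a_k=1  p_k/q_k = 149/7
…
k=5  a_k=14  p_k/q_k = 22199/1043
k=6  a_k=10  p_k/q_k = 223565/10504
…
k=8  a_k=1  p_k/q_k = 469329/22051
k=9  a_k=3  p_k/q_k = 1653751/77700
(x₁, y₁) = (1653751, 77700);  1653751² − 453·77700² = 1 ✓
(x_2, y_2) = (1653751·1653751 + 453·77700·77700, 1653751·77700 + 77700·1653751) = (5469784740001, 256992905400)
(x_3, y_3) = (1653751·5469784740001 + 453·77700·256992905400, 1653751·256992905400 + 77700·5469784740001) = (18091323967121133751, 850004548596233100)
(x_4, y_4) = (1653751·18091323967121133751 + 453·77700·850004548596233100, 1653751·850004548596233100 + 77700·18091323967121133751) = (59837090203895614338960001, 2811391744490881177810800)
(x_5, y_5) = (1653751·59837090203895614338960001 + 453·77700·2811391744490881177810800, 1653751·2811391744490881177810800 + 77700·59837090203895614338960001) = (197911295523547060893371760093751, 9298683817686228472822980388500)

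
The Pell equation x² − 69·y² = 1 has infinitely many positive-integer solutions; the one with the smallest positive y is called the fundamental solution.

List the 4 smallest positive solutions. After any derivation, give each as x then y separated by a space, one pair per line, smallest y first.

7775 936
120901249 14554800
1880014414175 226327139064
29234224019520001 3519386997890400

[8; 3,3,1,4,1,3,3,16] for √69; ℓ=8 ⇒ convergent index 7
i=0: a=8 ⇒ p=8, q=1
i=1: a=3 ⇒ p=25, q=3
i=2: a=3 ⇒ p=83, q=10
i=3: a=1 ⇒ p=108, q=13
i=4: a=4 ⇒ p=515, q=62
…
i=6: a=3 ⇒ p=2384, q=287
i=7: a=3 ⇒ p=7775, q=936
(x₁, y₁) = (7775, 936);  7775² − 69·936² = 1 ✓
(x_2, y_2) = (7775·7775 + 69·936·936, 7775·936 + 936·7775) = (120901249, 14554800)
(x_3, y_3) = (7775·120901249 + 69·936·14554800, 7775·14554800 + 936·120901249) = (1880014414175, 226327139064)
(x_4, y_4) = (7775·1880014414175 + 69·936·226327139064, 7775·226327139064 + 936·1880014414175) = (29234224019520001, 3519386997890400)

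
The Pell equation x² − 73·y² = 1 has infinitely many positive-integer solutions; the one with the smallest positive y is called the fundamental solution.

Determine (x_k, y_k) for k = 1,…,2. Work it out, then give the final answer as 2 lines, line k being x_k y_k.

d=73: √d = [8; 1,1,5,5,1,1,16] (ℓ=7, odd), read p_13/q_13
step 0: (8, 1)  from 8·(1,0) + (0,1)
step 1: (9, 1)  from 1·(8,1) + (1,0)
step 2: (17, 2)  from 1·(9,1) + (8,1)
…
step 4: (487, 57)  from 5·(94,11) + (17,2)
…
step 6: (1068, 125)  from 1·(581,68) + (487,57)
step 7: (17669, 2068)  from 16·(1068,125) + (581,68)
step 8: (18737, 2193)  from 1·(17669,2068) + (1068,125)
step 9: (36406, 4261)  from 1·(18737,2193) + (17669,2068)
step 10: (200767, 23498)  from 5·(36406,4261) + (18737,2193)
step 11: (1040241, 121751)  from 5·(200767,23498) + (36406,4261)
step 12: (1241008, 145249)  from 1·(1040241,121751) + (200767,23498)
step 13: (2281249, 267000)  from 1·(1241008,145249) + (1040241,121751)
(x₁, y₁) = (2281249, 267000);  2281249² − 73·267000² = 1 ✓
(x_2, y_2) = (2281249·2281249 + 73·267000·267000, 2281249·267000 + 267000·2281249) = (10408194000001, 1218186966000)

2281249 267000
10408194000001 1218186966000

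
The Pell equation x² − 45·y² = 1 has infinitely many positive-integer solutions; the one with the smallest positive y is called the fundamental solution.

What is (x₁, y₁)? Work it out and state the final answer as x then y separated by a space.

√45 → a₀=6, period (1,2,2,2,1,12); ℓ=6 even so k=5
a_0=6:  p_0=6·1+0=6,  q_0=6·0+1=1
…
a_2=2:  p_2=2·7+6=20,  q_2=2·1+1=3
a_3=2:  p_3=2·20+7=47,  q_3=2·3+1=7
a_4=2:  p_4=2·47+20=114,  q_4=2·7+3=17
a_5=1:  p_5=1·114+47=161,  q_5=1·17+7=24
→ (161, 24).  Check: 161²=25921, 45·24²=25920, difference 1.

161 24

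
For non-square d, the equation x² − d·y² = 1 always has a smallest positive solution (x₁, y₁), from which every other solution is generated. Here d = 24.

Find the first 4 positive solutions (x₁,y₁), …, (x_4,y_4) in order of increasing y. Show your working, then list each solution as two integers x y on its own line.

√24 = [4; 1,8, …], period ℓ=2 (even) → k=1
k=0  a_k=4  p_k/q_k = 4/1
k=1  a_k=1  p_k/q_k = 5/1
fundamental: x₁=5, y₁=1  (since 25 − 24·1 = 1)
n=2: (5,1)∘(5,1) = (5·5+24·1·1, 5·1+1·5) = (49,10)
n=3: (49,10)∘(5,1) = (5·49+24·1·10, 5·10+1·49) = (485,99)
n=4: (485,99)∘(5,1) = (5·485+24·1·99, 5·99+1·485) = (4801,980)

5 1
49 10
485 99
4801 980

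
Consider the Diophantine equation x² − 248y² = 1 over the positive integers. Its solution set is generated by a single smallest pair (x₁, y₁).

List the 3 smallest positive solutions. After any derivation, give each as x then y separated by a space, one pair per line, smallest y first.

√248 → a₀=15, period (1,2,1,30); ℓ=4 even so k=3
step 0: (15, 1)  from 15·(1,0) + (0,1)
step 1: (16, 1)  from 1·(15,1) + (1,0)
step 2: (47, 3)  from 2·(16,1) + (15,1)
step 3: (63, 4)  from 1·(47,3) + (16,1)
→ (63, 4).  Check: 63²=3969, 248·4²=3968, difference 1.
(x_2, y_2) = (63·63 + 248·4·4, 63·4 + 4·63) = (7937, 504)
(x_3, y_3) = (63·7937 + 248·4·504, 63·504 + 4·7937) = (999999, 63500)

63 4
7937 504
999999 63500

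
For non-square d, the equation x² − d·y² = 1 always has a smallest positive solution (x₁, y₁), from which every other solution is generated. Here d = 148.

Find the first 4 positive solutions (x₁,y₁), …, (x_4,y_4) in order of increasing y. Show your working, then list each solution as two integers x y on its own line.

√148 = [12; 6,24, …], period ℓ=2 (even) → k=1
a_0=12:  p_0=12·1+0=12,  q_0=12·0+1=1
a_1=6:  p_1=6·12+1=73,  q_1=6·1+0=6
→ (73, 6).  Check: 73²=5329, 148·6²=5328, difference 1.
(73+6√148)^2 = 10657 + 876√148
(73+6√148)^3 = 1555849 + 127890√148
(73+6√148)^4 = 227143297 + 18671064√148

73 6
10657 876
1555849 127890
227143297 18671064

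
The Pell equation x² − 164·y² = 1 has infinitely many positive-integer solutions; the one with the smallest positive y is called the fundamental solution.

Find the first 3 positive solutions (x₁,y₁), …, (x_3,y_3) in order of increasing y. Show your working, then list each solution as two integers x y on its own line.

√164 → a₀=12, period (1,4,6,4,1,24); ℓ=6 even so k=5
step 0: (12, 1)  from 12·(1,0) + (0,1)
step 1: (13, 1)  from 1·(12,1) + (1,0)
step 2: (64, 5)  from 4·(13,1) + (12,1)
step 3: (397, 31)  from 6·(64,5) + (13,1)
step 4: (1652, 129)  from 4·(397,31) + (64,5)
step 5: (2049, 160)  from 1·(1652,129) + (397,31)
fundamental: x₁=2049, y₁=160  (since 4198401 − 164·25600 = 1)
k=2:  x_2 = 2049·2049+164·160·160 = 8396801,  y_2 = 2049·160+160·2049 = 655680
k=3:  x_3 = 2049·8396801+164·160·655680 = 34410088449,  y_3 = 2049·655680+160·8396801 = 2686976480

2049 160
8396801 655680
34410088449 2686976480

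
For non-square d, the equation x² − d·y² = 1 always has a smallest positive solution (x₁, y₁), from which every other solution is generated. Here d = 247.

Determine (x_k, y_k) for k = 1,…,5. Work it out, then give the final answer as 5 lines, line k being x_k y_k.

d=247: √d = [15; 1,2,1,1,9,1,9,1,1,2,1,30] (ℓ=12, even), read p_11/q_11
i=0: a=15 ⇒ p=15, q=1
i=1: a=1 ⇒ p=16, q=1
…
i=3: a=1 ⇒ p=63, q=4
…
i=6: a=1 ⇒ p=1163, q=74
i=7: a=9 ⇒ p=11520, q=733
…
i=10: a=2 ⇒ p=61089, q=3887
i=11: a=1 ⇒ p=85292, q=5427
(x₁, y₁) = (85292, 5427);  85292² − 247·5427² = 1 ✓
k=2:  x_2 = 85292·85292+247·5427·5427 = 14549450527,  y_2 = 85292·5427+5427·85292 = 925759368
k=3:  x_3 = 85292·14549450527+247·5427·925759368 = 2481903468612476,  y_3 = 85292·925759368+5427·14549450527 = 157919736025485
k=4:  x_4 = 85292·2481903468612476+247·5427·157919736025485 = 423373021275241155457,  y_4 = 85292·157919736025485+5427·2481903468612476 = 26938580249245573872
k=5:  x_5 = 85292·423373021275241155457+247·5427·26938580249245573872 = 72220663458733833793864412,  y_5 = 85292·26938580249245573872+5427·423373021275241155457 = 4595290773079387237355763

85292 5427
14549450527 925759368
2481903468612476 157919736025485
423373021275241155457 26938580249245573872
72220663458733833793864412 4595290773079387237355763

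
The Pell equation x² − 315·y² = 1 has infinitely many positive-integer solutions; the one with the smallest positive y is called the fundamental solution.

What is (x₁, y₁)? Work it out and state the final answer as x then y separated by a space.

71 4

d=315: √d = [17; 1,2,1,34] (ℓ=4, even), read p_3/q_3
a_0=17:  p_0=17·1+0=17,  q_0=17·0+1=1
a_1=1:  p_1=1·17+1=18,  q_1=1·1+0=1
a_2=2:  p_2=2·18+17=53,  q_2=2·1+1=3
a_3=1:  p_3=1·53+18=71,  q_3=1·3+1=4
(x₁, y₁) = (71, 4);  71² − 315·4² = 1 ✓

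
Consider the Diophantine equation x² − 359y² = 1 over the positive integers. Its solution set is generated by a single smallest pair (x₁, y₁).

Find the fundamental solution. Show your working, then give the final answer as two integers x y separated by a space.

√359 = [18; 1,17,1,36, …], period ℓ=4 (even) → k=3
i=0: a=18 ⇒ p=18, q=1
i=1: a=1 ⇒ p=19, q=1
i=2: a=17 ⇒ p=341, q=18
i=3: a=1 ⇒ p=360, q=19
→ (360, 19).  Check: 360²=129600, 359·19²=129599, difference 1.

360 19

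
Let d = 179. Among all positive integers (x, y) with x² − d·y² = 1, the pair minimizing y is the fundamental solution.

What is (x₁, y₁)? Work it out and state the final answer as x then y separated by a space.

4190210 313191

√179 = [13; 2,1,1,1,3,…,1,2,26, …], period ℓ=14 (even) → k=13
a_0=13:  p_0=13·1+0=13,  q_0=13·0+1=1
a_1=2:  p_1=2·13+1=27,  q_1=2·1+0=2
a_2=1:  p_2=1·27+13=40,  q_2=1·2+1=3
…
a_6=5:  p_6=5·388+107=2047,  q_6=5·29+8=153
…
a_11=1:  p_11=1·575167+438125=1013292,  q_11=1·42990+32747=75737
a_12=1:  p_12=1·1013292+575167=1588459,  q_12=1·75737+42990=118727
a_13=2:  p_13=2·1588459+1013292=4190210,  q_13=2·118727+75737=313191
→ (4190210, 313191).  Check: 4190210²=17557859844100, 179·313191²=17557859844099, difference 1.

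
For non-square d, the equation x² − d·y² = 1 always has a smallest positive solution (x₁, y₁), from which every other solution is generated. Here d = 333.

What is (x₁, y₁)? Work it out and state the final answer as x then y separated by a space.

73 4

√333 → a₀=18, period (4,36); ℓ=2 even so k=1
a_0=18:  p_0=18·1+0=18,  q_0=18·0+1=1
a_1=4:  p_1=4·18+1=73,  q_1=4·1+0=4
(x₁, y₁) = (73, 4);  73² − 333·4² = 1 ✓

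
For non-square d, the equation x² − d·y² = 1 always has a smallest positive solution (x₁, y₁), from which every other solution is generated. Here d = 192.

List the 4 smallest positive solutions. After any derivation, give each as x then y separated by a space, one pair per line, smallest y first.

d=192: √d = [13; 1,5,1,26] (ℓ=4, even), read p_3/q_3
a_0=13:  p_0=13·1+0=13,  q_0=13·0+1=1
…
a_2=5:  p_2=5·14+13=83,  q_2=5·1+1=6
a_3=1:  p_3=1·83+14=97,  q_3=1·6+1=7
→ (97, 7).  Check: 97²=9409, 192·7²=9408, difference 1.
(97+7√192)^2 = 18817 + 1358√192
(97+7√192)^3 = 3650401 + 263445√192
(97+7√192)^4 = 708158977 + 51106972√192

97 7
18817 1358
3650401 263445
708158977 51106972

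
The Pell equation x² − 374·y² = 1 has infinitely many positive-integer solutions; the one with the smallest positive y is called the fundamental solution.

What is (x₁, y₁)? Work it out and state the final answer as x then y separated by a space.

3365 174

d=374: √d = [19; 2,1,18,1,2,38] (ℓ=6, even), read p_5/q_5
a_0=19:  p_0=19·1+0=19,  q_0=19·0+1=1
a_1=2:  p_1=2·19+1=39,  q_1=2·1+0=2
a_2=1:  p_2=1·39+19=58,  q_2=1·2+1=3
…
a_4=1:  p_4=1·1083+58=1141,  q_4=1·56+3=59
a_5=2:  p_5=2·1141+1083=3365,  q_5=2·59+56=174
(x₁, y₁) = (3365, 174);  3365² − 374·174² = 1 ✓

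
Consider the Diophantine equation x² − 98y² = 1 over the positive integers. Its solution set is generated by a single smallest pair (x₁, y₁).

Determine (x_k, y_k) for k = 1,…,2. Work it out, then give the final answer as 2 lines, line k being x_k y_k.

[9; 1,8,1,18] for √98; ℓ=4 ⇒ convergent index 3
k=0  a_k=9  p_k/q_k = 9/1
…
k=2  a_k=8  p_k/q_k = 89/9
k=3  a_k=1  p_k/q_k = 99/10
(x₁, y₁) = (99, 10);  99² − 98·10² = 1 ✓
(99+10√98)^2 = 19601 + 1980√98

99 10
19601 1980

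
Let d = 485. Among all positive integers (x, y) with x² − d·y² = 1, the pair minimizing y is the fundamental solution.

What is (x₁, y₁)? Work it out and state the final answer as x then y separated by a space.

[22; 44] for √485; ℓ=1 ⇒ convergent index 1
a_0=22:  p_0=22·1+0=22,  q_0=22·0+1=1
a_1=44:  p_1=44·22+1=969,  q_1=44·1+0=44
→ (969, 44).  Check: 969²=938961, 485·44²=938960, difference 1.

969 44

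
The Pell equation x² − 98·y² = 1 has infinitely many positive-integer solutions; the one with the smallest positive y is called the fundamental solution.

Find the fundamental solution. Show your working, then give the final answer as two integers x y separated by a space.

99 10

√98 = [9; 1,8,1,18, …], period ℓ=4 (even) → k=3
k=0  a_k=9  p_k/q_k = 9/1
k=1  a_k=1  p_k/q_k = 10/1
k=2  a_k=8  p_k/q_k = 89/9
k=3  a_k=1  p_k/q_k = 99/10
(x₁, y₁) = (99, 10);  99² − 98·10² = 1 ✓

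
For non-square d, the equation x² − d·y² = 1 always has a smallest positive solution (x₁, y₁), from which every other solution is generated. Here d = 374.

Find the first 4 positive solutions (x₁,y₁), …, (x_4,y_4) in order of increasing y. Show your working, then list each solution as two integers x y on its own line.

3365 174
22646449 1171020
152410598405 7880964426
1025723304619201 53038889415960

[19; 2,1,18,1,2,38] for √374; ℓ=6 ⇒ convergent index 5
i=0: a=19 ⇒ p=19, q=1
i=1: a=2 ⇒ p=39, q=2
i=2: a=1 ⇒ p=58, q=3
i=3: a=18 ⇒ p=1083, q=56
i=4: a=1 ⇒ p=1141, q=59
i=5: a=2 ⇒ p=3365, q=174
(x₁, y₁) = (3365, 174);  3365² − 374·174² = 1 ✓
(3365+174√374)^2 = 22646449 + 1171020√374
(3365+174√374)^3 = 152410598405 + 7880964426√374
(3365+174√374)^4 = 1025723304619201 + 53038889415960√374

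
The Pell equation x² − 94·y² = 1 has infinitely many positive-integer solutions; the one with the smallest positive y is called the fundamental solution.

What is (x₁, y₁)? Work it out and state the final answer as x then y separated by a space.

√94 = [9; 1,2,3,1,1,…,2,1,18, …], period ℓ=16 (even) → k=15
i=0: a=9 ⇒ p=9, q=1
i=1: a=1 ⇒ p=10, q=1
…
i=5: a=1 ⇒ p=223, q=23
…
i=7: a=1 ⇒ p=1464, q=151
…
i=9: a=1 ⇒ p=14417, q=1487
…
i=11: a=1 ⇒ p=99455, q=10258
i=12: a=1 ⇒ p=184493, q=19029
i=13: a=3 ⇒ p=652934, q=67345
i=14: a=2 ⇒ p=1490361, q=153719
i=15: a=1 ⇒ p=2143295, q=221064
fundamental: x₁=2143295, y₁=221064  (since 4593713457025 − 94·48869292096 = 1)

2143295 221064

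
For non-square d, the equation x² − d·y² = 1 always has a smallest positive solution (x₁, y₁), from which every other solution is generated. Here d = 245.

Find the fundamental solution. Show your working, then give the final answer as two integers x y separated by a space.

√245 → a₀=15, period (1,1,1,7,6,7,1,1,1,30); ℓ=10 even so k=9
a_0=15:  p_0=15·1+0=15,  q_0=15·0+1=1
a_1=1:  p_1=1·15+1=16,  q_1=1·1+0=1
…
a_4=7:  p_4=7·47+31=360,  q_4=7·3+2=23
a_5=6:  p_5=6·360+47=2207,  q_5=6·23+3=141
a_6=7:  p_6=7·2207+360=15809,  q_6=7·141+23=1010
a_7=1:  p_7=1·15809+2207=18016,  q_7=1·1010+141=1151
a_8=1:  p_8=1·18016+15809=33825,  q_8=1·1151+1010=2161
a_9=1:  p_9=1·33825+18016=51841,  q_9=1·2161+1151=3312
fundamental: x₁=51841, y₁=3312  (since 2687489281 − 245·10969344 = 1)

51841 3312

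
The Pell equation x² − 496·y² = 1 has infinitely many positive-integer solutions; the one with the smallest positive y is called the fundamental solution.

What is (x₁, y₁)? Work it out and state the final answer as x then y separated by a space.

[22; 3,1,2,4,1,…,1,3,44] for √496; ℓ=16 ⇒ convergent index 15
k=0  a_k=22  p_k/q_k = 22/1
k=1  a_k=3  p_k/q_k = 67/3
…
k=3  a_k=2  p_k/q_k = 245/11
k=4  a_k=4  p_k/q_k = 1069/48
k=5  a_k=1  p_k/q_k = 1314/59
k=6  a_k=1  p_k/q_k = 2383/107
k=7  a_k=2  p_k/q_k = 6080/273
…
k=9  a_k=2  p_k/q_k = 35166/1579
…
k=12  a_k=4  p_k/q_k = 389209/17476
…
k=14  a_k=1  p_k/q_k = 1252502/56239
k=15  a_k=3  p_k/q_k = 4620799/207480
→ (4620799, 207480).  Check: 4620799²=21351783398401, 496·207480²=21351783398400, difference 1.

4620799 207480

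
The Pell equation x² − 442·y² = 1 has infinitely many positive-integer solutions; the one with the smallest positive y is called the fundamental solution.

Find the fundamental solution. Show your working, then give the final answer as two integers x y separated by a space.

[21; 42] for √442; ℓ=1 ⇒ convergent index 1
k=0  a_k=21  p_k/q_k = 21/1
k=1  a_k=42  p_k/q_k = 883/42
→ (883, 42).  Check: 883²=779689, 442·42²=779688, difference 1.

883 42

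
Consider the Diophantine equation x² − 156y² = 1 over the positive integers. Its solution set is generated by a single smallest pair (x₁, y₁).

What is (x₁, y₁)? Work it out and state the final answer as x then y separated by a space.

25 2

√156 → a₀=12, period (2,24); ℓ=2 even so k=1
k=0  a_k=12  p_k/q_k = 12/1
k=1  a_k=2  p_k/q_k = 25/2
→ (25, 2).  Check: 25²=625, 156·2²=624, difference 1.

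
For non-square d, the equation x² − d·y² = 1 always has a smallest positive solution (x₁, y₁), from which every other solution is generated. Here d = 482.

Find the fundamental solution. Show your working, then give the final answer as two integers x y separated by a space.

√482 → a₀=21, period (1,20,1,42); ℓ=4 even so k=3
i=0: a=21 ⇒ p=21, q=1
…
i=2: a=20 ⇒ p=461, q=21
i=3: a=1 ⇒ p=483, q=22
(x₁, y₁) = (483, 22);  483² − 482·22² = 1 ✓

483 22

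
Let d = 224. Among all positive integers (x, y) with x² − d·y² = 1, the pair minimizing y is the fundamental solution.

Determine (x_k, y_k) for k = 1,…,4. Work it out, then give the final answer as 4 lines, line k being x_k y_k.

√224 = [14; 1,28, …], period ℓ=2 (even) → k=1
k=0  a_k=14  p_k/q_k = 14/1
k=1  a_k=1  p_k/q_k = 15/1
(x₁, y₁) = (15, 1);  15² − 224·1² = 1 ✓
(15+1√224)^2 = 449 + 30√224
(15+1√224)^3 = 13455 + 899√224
(15+1√224)^4 = 403201 + 26940√224

15 1
449 30
13455 899
403201 26940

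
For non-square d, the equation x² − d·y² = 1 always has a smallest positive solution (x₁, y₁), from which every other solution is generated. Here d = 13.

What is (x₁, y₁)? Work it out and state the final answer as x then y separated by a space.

649 180

[3; 1,1,1,1,6] for √13; ℓ=5 ⇒ convergent index 9
step 0: (3, 1)  from 3·(1,0) + (0,1)
…
step 2: (7, 2)  from 1·(4,1) + (3,1)
step 3: (11, 3)  from 1·(7,2) + (4,1)
…
step 5: (119, 33)  from 6·(18,5) + (11,3)
step 6: (137, 38)  from 1·(119,33) + (18,5)
…
step 8: (393, 109)  from 1·(256,71) + (137,38)
step 9: (649, 180)  from 1·(393,109) + (256,71)
(x₁, y₁) = (649, 180);  649² − 13·180² = 1 ✓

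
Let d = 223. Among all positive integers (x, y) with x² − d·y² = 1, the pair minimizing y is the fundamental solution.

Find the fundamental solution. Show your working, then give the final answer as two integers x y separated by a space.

[14; 1,13,1,28] for √223; ℓ=4 ⇒ convergent index 3
k=0  a_k=14  p_k/q_k = 14/1
…
k=2  a_k=13  p_k/q_k = 209/14
k=3  a_k=1  p_k/q_k = 224/15
→ (224, 15).  Check: 224²=50176, 223·15²=50175, difference 1.

224 15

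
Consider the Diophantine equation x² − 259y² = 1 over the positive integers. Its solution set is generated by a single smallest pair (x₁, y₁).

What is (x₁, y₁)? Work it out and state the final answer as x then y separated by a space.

√259 = [16; 10,1,2,3,4,3,2,1,10,32, …], period ℓ=10 (even) → k=9
k=0  a_k=16  p_k/q_k = 16/1
k=1  a_k=10  p_k/q_k = 161/10
k=2  a_k=1  p_k/q_k = 177/11
k=3  a_k=2  p_k/q_k = 515/32
k=4  a_k=3  p_k/q_k = 1722/107
…
k=6  a_k=3  p_k/q_k = 23931/1487
k=7  a_k=2  p_k/q_k = 55265/3434
k=8  a_k=1  p_k/q_k = 79196/4921
k=9  a_k=10  p_k/q_k = 847225/52644
(x₁, y₁) = (847225, 52644);  847225² − 259·52644² = 1 ✓

847225 52644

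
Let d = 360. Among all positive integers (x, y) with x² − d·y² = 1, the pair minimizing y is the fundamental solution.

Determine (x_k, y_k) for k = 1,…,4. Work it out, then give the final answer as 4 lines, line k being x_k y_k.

d=360: √d = [18; 1,36] (ℓ=2, even), read p_1/q_1
k=0  a_k=18  p_k/q_k = 18/1
k=1  a_k=1  p_k/q_k = 19/1
(x₁, y₁) = (19, 1);  19² − 360·1² = 1 ✓
k=2:  x_2 = 19·19+360·1·1 = 721,  y_2 = 19·1+1·19 = 38
k=3:  x_3 = 19·721+360·1·38 = 27379,  y_3 = 19·38+1·721 = 1443
k=4:  x_4 = 19·27379+360·1·1443 = 1039681,  y_4 = 19·1443+1·27379 = 54796

19 1
721 38
27379 1443
1039681 54796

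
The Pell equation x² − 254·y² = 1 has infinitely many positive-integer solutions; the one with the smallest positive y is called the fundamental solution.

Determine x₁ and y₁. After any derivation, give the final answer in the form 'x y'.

255 16

[15; 1,14,1,30] for √254; ℓ=4 ⇒ convergent index 3
step 0: (15, 1)  from 15·(1,0) + (0,1)
step 1: (16, 1)  from 1·(15,1) + (1,0)
step 2: (239, 15)  from 14·(16,1) + (15,1)
step 3: (255, 16)  from 1·(239,15) + (16,1)
fundamental: x₁=255, y₁=16  (since 65025 − 254·256 = 1)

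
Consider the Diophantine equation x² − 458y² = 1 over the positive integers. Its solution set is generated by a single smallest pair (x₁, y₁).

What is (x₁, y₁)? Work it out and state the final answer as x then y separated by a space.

d=458: √d = [21; 2,2,42] (ℓ=3, odd), read p_5/q_5
a_0=21:  p_0=21·1+0=21,  q_0=21·0+1=1
a_1=2:  p_1=2·21+1=43,  q_1=2·1+0=2
…
a_4=2:  p_4=2·4537+107=9181,  q_4=2·212+5=429
a_5=2:  p_5=2·9181+4537=22899,  q_5=2·429+212=1070
(x₁, y₁) = (22899, 1070);  22899² − 458·1070² = 1 ✓

22899 1070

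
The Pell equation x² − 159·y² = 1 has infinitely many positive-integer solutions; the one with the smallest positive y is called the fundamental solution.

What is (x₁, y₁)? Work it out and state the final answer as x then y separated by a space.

d=159: √d = [12; 1,1,1,1,3,1,1,1,1,24] (ℓ=10, even), read p_9/q_9
k=0  a_k=12  p_k/q_k = 12/1
k=1  a_k=1  p_k/q_k = 13/1
…
k=3  a_k=1  p_k/q_k = 38/3
k=4  a_k=1  p_k/q_k = 63/5
…
k=6  a_k=1  p_k/q_k = 290/23
k=7  a_k=1  p_k/q_k = 517/41
k=8  a_k=1  p_k/q_k = 807/64
k=9  a_k=1  p_k/q_k = 1324/105
(x₁, y₁) = (1324, 105);  1324² − 159·105² = 1 ✓

1324 105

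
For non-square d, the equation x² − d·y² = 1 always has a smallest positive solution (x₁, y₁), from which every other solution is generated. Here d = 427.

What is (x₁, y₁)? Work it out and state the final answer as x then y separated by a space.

[20; 1,1,1,40] for √427; ℓ=4 ⇒ convergent index 3
a_0=20:  p_0=20·1+0=20,  q_0=20·0+1=1
…
a_2=1:  p_2=1·21+20=41,  q_2=1·1+1=2
a_3=1:  p_3=1·41+21=62,  q_3=1·2+1=3
(x₁, y₁) = (62, 3);  62² − 427·3² = 1 ✓

62 3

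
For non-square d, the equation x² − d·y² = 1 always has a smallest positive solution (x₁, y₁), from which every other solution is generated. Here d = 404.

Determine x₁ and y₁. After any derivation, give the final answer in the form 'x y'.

201 10

√404 = [20; 10,40, …], period ℓ=2 (even) → k=1
k=0  a_k=20  p_k/q_k = 20/1
k=1  a_k=10  p_k/q_k = 201/10
(x₁, y₁) = (201, 10);  201² − 404·10² = 1 ✓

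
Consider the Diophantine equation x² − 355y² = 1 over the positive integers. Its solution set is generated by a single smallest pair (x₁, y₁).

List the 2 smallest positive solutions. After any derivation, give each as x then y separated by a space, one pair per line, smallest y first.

√355 → a₀=18, period (1,5,3,3,1,6,1,3,3,5,1,36); ℓ=12 even so k=11
step 0: (18, 1)  from 18·(1,0) + (0,1)
…
step 2: (113, 6)  from 5·(19,1) + (18,1)
step 3: (358, 19)  from 3·(113,6) + (19,1)
…
step 5: (1545, 82)  from 1·(1187,63) + (358,19)
…
step 9: (151391, 8035)  from 3·(46463,2466) + (12002,637)
step 10: (803418, 42641)  from 5·(151391,8035) + (46463,2466)
step 11: (954809, 50676)  from 1·(803418,42641) + (151391,8035)
→ (954809, 50676).  Check: 954809²=911660226481, 355·50676²=911660226480, difference 1.
n=2: (954809,50676)∘(954809,50676) = (954809·954809+355·50676·50676, 954809·50676+50676·954809) = (1823320452961,96771801768)

954809 50676
1823320452961 96771801768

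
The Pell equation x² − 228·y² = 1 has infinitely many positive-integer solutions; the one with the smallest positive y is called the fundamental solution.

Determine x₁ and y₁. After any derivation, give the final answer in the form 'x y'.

151 10

√228 = [15; 10,30, …], period ℓ=2 (even) → k=1
a_0=15:  p_0=15·1+0=15,  q_0=15·0+1=1
a_1=10:  p_1=10·15+1=151,  q_1=10·1+0=10
fundamental: x₁=151, y₁=10  (since 22801 − 228·100 = 1)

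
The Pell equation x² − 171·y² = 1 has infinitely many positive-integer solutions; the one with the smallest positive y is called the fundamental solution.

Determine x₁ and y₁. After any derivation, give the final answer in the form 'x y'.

d=171: √d = [13; 13,26] (ℓ=2, even), read p_1/q_1
a_0=13:  p_0=13·1+0=13,  q_0=13·0+1=1
a_1=13:  p_1=13·13+1=170,  q_1=13·1+0=13
fundamental: x₁=170, y₁=13  (since 28900 − 171·169 = 1)

170 13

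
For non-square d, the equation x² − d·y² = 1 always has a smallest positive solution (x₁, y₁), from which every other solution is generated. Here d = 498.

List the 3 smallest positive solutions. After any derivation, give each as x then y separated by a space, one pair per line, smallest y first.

179777 8056
64639539457 2896567024
23241404969742401 1041472259739240

√498 = [22; 3,6,22,6,3,44, …], period ℓ=6 (even) → k=5
k=0  a_k=22  p_k/q_k = 22/1
k=1  a_k=3  p_k/q_k = 67/3
k=2  a_k=6  p_k/q_k = 424/19
k=3  a_k=22  p_k/q_k = 9395/421
k=4  a_k=6  p_k/q_k = 56794/2545
k=5  a_k=3  p_k/q_k = 179777/8056
fundamental: x₁=179777, y₁=8056  (since 32319769729 − 498·64899136 = 1)
(179777+8056√498)^2 = 64639539457 + 2896567024√498
(179777+8056√498)^3 = 23241404969742401 + 1041472259739240√498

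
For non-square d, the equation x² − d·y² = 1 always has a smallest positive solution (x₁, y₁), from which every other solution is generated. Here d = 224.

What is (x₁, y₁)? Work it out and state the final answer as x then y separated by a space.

√224 → a₀=14, period (1,28); ℓ=2 even so k=1
k=0  a_k=14  p_k/q_k = 14/1
k=1  a_k=1  p_k/q_k = 15/1
fundamental: x₁=15, y₁=1  (since 225 − 224·1 = 1)

15 1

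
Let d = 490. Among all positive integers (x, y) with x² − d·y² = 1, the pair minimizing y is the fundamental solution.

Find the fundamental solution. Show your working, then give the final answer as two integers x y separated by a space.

d=490: √d = [22; 7,2,1,4,4,4,1,2,7,44] (ℓ=10, even), read p_9/q_9
step 0: (22, 1)  from 22·(1,0) + (0,1)
…
step 4: (2280, 103)  from 4·(487,22) + (332,15)
…
step 8: (141338, 6385)  from 2·(50315,2273) + (40708,1839)
step 9: (1039681, 46968)  from 7·(141338,6385) + (50315,2273)
fundamental: x₁=1039681, y₁=46968  (since 1080936581761 − 490·2205993024 = 1)

1039681 46968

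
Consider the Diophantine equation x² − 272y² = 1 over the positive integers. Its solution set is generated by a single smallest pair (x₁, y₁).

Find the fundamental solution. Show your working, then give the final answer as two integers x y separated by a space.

33 2

√272 = [16; 2,32, …], period ℓ=2 (even) → k=1
i=0: a=16 ⇒ p=16, q=1
i=1: a=2 ⇒ p=33, q=2
fundamental: x₁=33, y₁=2  (since 1089 − 272·4 = 1)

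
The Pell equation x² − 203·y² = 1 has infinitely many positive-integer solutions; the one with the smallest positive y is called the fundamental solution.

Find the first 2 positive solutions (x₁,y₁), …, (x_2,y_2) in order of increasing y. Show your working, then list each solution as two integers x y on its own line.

[14; 4,28] for √203; ℓ=2 ⇒ convergent index 1
step 0: (14, 1)  from 14·(1,0) + (0,1)
step 1: (57, 4)  from 4·(14,1) + (1,0)
fundamental: x₁=57, y₁=4  (since 3249 − 203·16 = 1)
(x_2, y_2) = (57·57 + 203·4·4, 57·4 + 4·57) = (6497, 456)

57 4
6497 456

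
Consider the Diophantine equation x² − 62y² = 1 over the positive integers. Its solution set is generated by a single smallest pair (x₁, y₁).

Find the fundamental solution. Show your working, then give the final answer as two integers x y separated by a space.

63 8

d=62: √d = [7; 1,6,1,14] (ℓ=4, even), read p_3/q_3
k=0  a_k=7  p_k/q_k = 7/1
…
k=2  a_k=6  p_k/q_k = 55/7
k=3  a_k=1  p_k/q_k = 63/8
→ (63, 8).  Check: 63²=3969, 62·8²=3968, difference 1.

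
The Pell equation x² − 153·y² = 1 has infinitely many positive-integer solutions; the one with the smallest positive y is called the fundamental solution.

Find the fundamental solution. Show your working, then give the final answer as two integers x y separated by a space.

2177 176

d=153: √d = [12; 2,1,2,2,2,1,2,24] (ℓ=8, even), read p_7/q_7
k=0  a_k=12  p_k/q_k = 12/1
k=1  a_k=2  p_k/q_k = 25/2
…
k=6  a_k=1  p_k/q_k = 804/65
k=7  a_k=2  p_k/q_k = 2177/176
fundamental: x₁=2177, y₁=176  (since 4739329 − 153·30976 = 1)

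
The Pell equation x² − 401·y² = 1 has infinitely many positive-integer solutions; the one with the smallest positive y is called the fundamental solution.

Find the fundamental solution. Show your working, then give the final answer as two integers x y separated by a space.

√401 → a₀=20, period (40); ℓ=1 odd so k=1
k=0  a_k=20  p_k/q_k = 20/1
k=1  a_k=40  p_k/q_k = 801/40
→ (801, 40).  Check: 801²=641601, 401·40²=641600, difference 1.

801 40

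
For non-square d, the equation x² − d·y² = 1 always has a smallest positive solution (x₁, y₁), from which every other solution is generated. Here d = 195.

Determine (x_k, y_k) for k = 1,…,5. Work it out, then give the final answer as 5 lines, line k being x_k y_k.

14 1
391 28
10934 783
305761 21896
8550374 612305

√195 = [13; 1,26, …], period ℓ=2 (even) → k=1
i=0: a=13 ⇒ p=13, q=1
i=1: a=1 ⇒ p=14, q=1
fundamental: x₁=14, y₁=1  (since 196 − 195·1 = 1)
n=2: (14,1)∘(14,1) = (14·14+195·1·1, 14·1+1·14) = (391,28)
n=3: (391,28)∘(14,1) = (14·391+195·1·28, 14·28+1·391) = (10934,783)
n=4: (10934,783)∘(14,1) = (14·10934+195·1·783, 14·783+1·10934) = (305761,21896)
n=5: (305761,21896)∘(14,1) = (14·305761+195·1·21896, 14·21896+1·305761) = (8550374,612305)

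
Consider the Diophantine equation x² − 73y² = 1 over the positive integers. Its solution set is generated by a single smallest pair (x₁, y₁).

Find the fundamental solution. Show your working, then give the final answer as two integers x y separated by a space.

√73 = [8; 1,1,5,5,1,1,16, …], period ℓ=7 (odd) → k=13
k=0  a_k=8  p_k/q_k = 8/1
…
k=2  a_k=1  p_k/q_k = 17/2
k=3  a_k=5  p_k/q_k = 94/11
…
k=5  a_k=1  p_k/q_k = 581/68
k=6  a_k=1  p_k/q_k = 1068/125
k=7  a_k=16  p_k/q_k = 17669/2068
k=8  a_k=1  p_k/q_k = 18737/2193
…
k=10  a_k=5  p_k/q_k = 200767/23498
k=11  a_k=5  p_k/q_k = 1040241/121751
k=12  a_k=1  p_k/q_k = 1241008/145249
k=13  a_k=1  p_k/q_k = 2281249/267000
(x₁, y₁) = (2281249, 267000);  2281249² − 73·267000² = 1 ✓

2281249 267000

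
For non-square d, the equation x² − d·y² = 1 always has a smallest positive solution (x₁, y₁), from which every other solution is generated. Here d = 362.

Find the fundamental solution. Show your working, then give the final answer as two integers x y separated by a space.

723 38

√362 = [19; 38, …], period ℓ=1 (odd) → k=1
k=0  a_k=19  p_k/q_k = 19/1
k=1  a_k=38  p_k/q_k = 723/38
fundamental: x₁=723, y₁=38  (since 522729 − 362·1444 = 1)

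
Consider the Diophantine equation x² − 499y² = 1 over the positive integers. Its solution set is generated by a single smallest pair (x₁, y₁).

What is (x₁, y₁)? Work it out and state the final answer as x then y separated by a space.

√499 → a₀=22, period (2,1,21,1,2,44); ℓ=6 even so k=5
step 0: (22, 1)  from 22·(1,0) + (0,1)
…
step 2: (67, 3)  from 1·(45,2) + (22,1)
…
step 4: (1519, 68)  from 1·(1452,65) + (67,3)
step 5: (4490, 201)  from 2·(1519,68) + (1452,65)
fundamental: x₁=4490, y₁=201  (since 20160100 − 499·40401 = 1)

4490 201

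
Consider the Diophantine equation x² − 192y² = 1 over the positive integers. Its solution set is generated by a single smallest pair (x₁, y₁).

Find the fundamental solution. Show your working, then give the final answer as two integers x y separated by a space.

[13; 1,5,1,26] for √192; ℓ=4 ⇒ convergent index 3
k=0  a_k=13  p_k/q_k = 13/1
…
k=2  a_k=5  p_k/q_k = 83/6
k=3  a_k=1  p_k/q_k = 97/7
(x₁, y₁) = (97, 7);  97² − 192·7² = 1 ✓

97 7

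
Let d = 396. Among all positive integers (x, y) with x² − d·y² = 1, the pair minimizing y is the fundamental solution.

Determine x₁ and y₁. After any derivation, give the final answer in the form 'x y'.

199 10

√396 → a₀=19, period (1,8,1,38); ℓ=4 even so k=3
i=0: a=19 ⇒ p=19, q=1
i=1: a=1 ⇒ p=20, q=1
i=2: a=8 ⇒ p=179, q=9
i=3: a=1 ⇒ p=199, q=10
fundamental: x₁=199, y₁=10  (since 39601 − 396·100 = 1)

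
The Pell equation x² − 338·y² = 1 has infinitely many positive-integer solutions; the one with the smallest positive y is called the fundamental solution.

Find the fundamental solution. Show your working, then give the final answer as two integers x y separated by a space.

√338 → a₀=18, period (2,1,1,2,36); ℓ=5 odd so k=9
k=0  a_k=18  p_k/q_k = 18/1
…
k=5  a_k=36  p_k/q_k = 8696/473
k=6  a_k=2  p_k/q_k = 17631/959
…
k=8  a_k=1  p_k/q_k = 43958/2391
k=9  a_k=2  p_k/q_k = 114243/6214
→ (114243, 6214).  Check: 114243²=13051463049, 338·6214²=13051463048, difference 1.

114243 6214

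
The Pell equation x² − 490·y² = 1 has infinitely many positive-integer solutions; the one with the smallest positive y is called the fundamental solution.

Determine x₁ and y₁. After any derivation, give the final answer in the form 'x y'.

1039681 46968

d=490: √d = [22; 7,2,1,4,4,4,1,2,7,44] (ℓ=10, even), read p_9/q_9
a_0=22:  p_0=22·1+0=22,  q_0=22·0+1=1
…
a_3=1:  p_3=1·332+155=487,  q_3=1·15+7=22
…
a_7=1:  p_7=1·40708+9607=50315,  q_7=1·1839+434=2273
a_8=2:  p_8=2·50315+40708=141338,  q_8=2·2273+1839=6385
a_9=7:  p_9=7·141338+50315=1039681,  q_9=7·6385+2273=46968
→ (1039681, 46968).  Check: 1039681²=1080936581761, 490·46968²=1080936581760, difference 1.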